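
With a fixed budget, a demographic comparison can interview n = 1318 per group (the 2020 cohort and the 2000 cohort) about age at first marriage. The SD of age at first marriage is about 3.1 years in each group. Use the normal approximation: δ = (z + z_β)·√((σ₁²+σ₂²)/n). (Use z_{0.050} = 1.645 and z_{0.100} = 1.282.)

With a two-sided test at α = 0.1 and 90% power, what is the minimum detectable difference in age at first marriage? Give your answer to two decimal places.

δ = (z_{α/2} + z_β) · √((σ₁²+σ₂²)/n)
  = (1.645 + 1.282) · √(19.22/1318)
  = 2.927 · √0.01458
  = 2.927 · 0.1208
  = 0.3535

Minimum detectable difference ≈ 0.35 years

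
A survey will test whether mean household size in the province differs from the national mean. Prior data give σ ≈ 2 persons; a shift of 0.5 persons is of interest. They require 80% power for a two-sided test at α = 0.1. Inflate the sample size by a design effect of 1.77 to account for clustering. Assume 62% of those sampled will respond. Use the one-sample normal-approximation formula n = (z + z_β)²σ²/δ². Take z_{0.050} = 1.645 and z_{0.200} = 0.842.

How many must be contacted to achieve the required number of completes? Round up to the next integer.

n = (z_{α/2} + z_β)² · σ² / δ²
  = (1.645 + 0.842)² · 2² / 0.5²
  = 6.1852 · 4 / 0.25
  = 98.96
Design effect: 1.77 × 98.96 = 175.16.
Adjust for 62% response: 175.16 / 0.62 = 282.52.
Round up → n = 283.

n = 283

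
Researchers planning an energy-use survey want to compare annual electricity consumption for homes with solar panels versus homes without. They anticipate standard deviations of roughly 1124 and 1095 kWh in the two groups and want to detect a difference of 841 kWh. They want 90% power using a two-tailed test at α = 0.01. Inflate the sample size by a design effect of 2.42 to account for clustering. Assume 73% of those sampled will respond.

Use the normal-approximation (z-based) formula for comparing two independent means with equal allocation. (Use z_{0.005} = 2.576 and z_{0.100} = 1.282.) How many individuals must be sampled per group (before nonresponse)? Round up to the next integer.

n = (z_{α/2} + z_β)² · (σ₁² + σ₂²) / δ²
  = (2.576 + 1.282)² · (1124² + 1095² = 2462401) / 841²
  = 14.8842 · 2462401 / 707281
  = 51.82
Design effect: 2.42 × 51.82 = 125.40.
Adjust for 73% response: 125.40 / 0.73 = 171.78.
Round up → n = 172 per group.

n = 172 per group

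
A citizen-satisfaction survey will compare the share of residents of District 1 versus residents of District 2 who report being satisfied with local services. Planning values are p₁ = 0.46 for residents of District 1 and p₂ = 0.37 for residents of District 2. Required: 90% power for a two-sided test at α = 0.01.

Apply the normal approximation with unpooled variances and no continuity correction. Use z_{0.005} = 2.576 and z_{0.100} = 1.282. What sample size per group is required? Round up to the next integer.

n = (z_{α/2} + z_β)² · [p₁(1−p₁) + p₂(1−p₂)] / (p₁ − p₂)²
  = (2.576 + 1.282)² · (0.46·0.54 + 0.37·0.63) / (0.09)²
  = (3.858)² · (0.2484 + 0.2331) / 0.0081
  = 14.8842 · 0.4815 / 0.0081
  = 884.78
Round up → n = 885 per group.

n = 885 per group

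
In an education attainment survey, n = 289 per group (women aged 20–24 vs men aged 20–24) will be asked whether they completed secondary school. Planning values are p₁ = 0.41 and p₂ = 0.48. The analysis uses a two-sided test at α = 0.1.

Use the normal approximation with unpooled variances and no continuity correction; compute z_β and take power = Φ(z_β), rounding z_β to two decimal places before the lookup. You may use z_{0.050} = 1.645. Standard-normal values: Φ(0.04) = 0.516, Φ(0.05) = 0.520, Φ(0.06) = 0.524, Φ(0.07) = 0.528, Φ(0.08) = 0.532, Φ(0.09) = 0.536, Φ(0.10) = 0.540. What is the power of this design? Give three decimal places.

Power ≈ 0.520

z_β = |p₁−p₂|·√(n/[p₁q₁+p₂q₂]) − z_{α/2}
    = 0.07 · √(289/0.4915) − 1.645
    = 0.07 · 24.2486 − 1.645
    = 1.6974 − 1.645 = 0.0524 → 0.05
Power = Φ(0.05) = 0.520.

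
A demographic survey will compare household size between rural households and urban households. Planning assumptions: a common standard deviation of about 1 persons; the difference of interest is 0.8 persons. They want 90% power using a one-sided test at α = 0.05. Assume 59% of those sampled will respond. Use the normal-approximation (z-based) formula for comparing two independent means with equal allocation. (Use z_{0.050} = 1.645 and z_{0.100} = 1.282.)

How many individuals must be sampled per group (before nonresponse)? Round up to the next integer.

n = 46 per group

n = (z_α + z_β)² · (σ₁² + σ₂²) / δ²
  = (1.645 + 1.282)² · (2·1² = 2) / 0.8²
  = 8.5673 · 2 / 0.64
  = 26.77
Adjust for 59% response: 26.77 / 0.59 = 45.38.
Round up → n = 46 per group.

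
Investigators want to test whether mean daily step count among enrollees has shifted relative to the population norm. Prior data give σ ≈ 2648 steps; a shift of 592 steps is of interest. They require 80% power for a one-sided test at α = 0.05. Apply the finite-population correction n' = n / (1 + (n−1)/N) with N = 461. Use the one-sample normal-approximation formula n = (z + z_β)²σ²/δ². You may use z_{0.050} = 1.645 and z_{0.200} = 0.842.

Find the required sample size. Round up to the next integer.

n = (z_α + z_β)² · σ² / δ²
  = (1.645 + 0.842)² · 2648² / 592²
  = 6.1852 · 7011904 / 350464
  = 123.75
Finite-population correction (N = 461): 123.75 / (1 + (123.75 − 1)/461) = 97.73.
Round up → n = 98.

n = 98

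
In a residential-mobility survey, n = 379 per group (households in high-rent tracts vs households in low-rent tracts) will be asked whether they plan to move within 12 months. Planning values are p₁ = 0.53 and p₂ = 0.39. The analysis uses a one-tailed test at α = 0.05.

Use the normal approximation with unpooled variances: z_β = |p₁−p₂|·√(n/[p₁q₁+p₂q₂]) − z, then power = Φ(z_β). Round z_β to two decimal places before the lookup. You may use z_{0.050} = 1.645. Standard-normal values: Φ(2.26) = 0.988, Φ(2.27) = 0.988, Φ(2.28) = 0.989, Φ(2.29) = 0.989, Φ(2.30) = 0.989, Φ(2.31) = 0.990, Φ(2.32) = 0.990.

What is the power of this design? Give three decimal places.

z_β = |p₁−p₂|·√(n/[p₁q₁+p₂q₂]) − z_α
    = 0.14 · √(379/0.4870) − 1.645
    = 0.14 · 27.8968 − 1.645
    = 3.9056 − 1.645 = 2.2606 → 2.26
Power = Φ(2.26) = 0.988.

Power ≈ 0.988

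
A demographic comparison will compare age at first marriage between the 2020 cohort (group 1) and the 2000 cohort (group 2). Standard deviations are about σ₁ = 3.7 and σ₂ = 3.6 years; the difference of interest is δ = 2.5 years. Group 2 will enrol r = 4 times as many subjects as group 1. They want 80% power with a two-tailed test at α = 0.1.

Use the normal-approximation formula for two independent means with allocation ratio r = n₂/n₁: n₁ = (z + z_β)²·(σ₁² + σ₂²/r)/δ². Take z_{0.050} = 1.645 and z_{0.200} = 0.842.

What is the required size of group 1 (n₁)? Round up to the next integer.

n₁ = 17

n₁ = (z_{α/2} + z_β)² · (σ₁² + σ₂²/r) / δ²
   = (1.645 + 0.842)² · (3.7² + 3.6²/4) / 2.5²
   = 6.1852 · (13.69 + 3.24) / 6.25
   = 6.1852 · 16.93 / 6.25
   = 16.75
Round up → n₁ = 17; n₂ = r·n₁ = 4 × 17 = 68.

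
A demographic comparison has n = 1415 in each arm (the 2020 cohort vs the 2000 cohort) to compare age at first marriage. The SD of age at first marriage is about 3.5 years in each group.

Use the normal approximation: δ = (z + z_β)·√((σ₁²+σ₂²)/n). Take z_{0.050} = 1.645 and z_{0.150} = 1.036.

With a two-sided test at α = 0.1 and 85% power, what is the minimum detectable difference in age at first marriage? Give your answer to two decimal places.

Minimum detectable difference ≈ 0.35 years

δ = (z_{α/2} + z_β) · √((σ₁²+σ₂²)/n)
  = (1.645 + 1.036) · √(24.5/1415)
  = 2.681 · √0.01731
  = 2.681 · 0.1316
  = 0.3528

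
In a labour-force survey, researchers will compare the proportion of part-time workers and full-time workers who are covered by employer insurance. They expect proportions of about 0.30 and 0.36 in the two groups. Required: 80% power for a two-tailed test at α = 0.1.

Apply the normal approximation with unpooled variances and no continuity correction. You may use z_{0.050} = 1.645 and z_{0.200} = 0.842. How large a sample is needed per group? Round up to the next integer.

n = (z_{α/2} + z_β)² · [p₁(1−p₁) + p₂(1−p₂)] / (p₁ − p₂)²
  = (1.645 + 0.842)² · (0.30·0.70 + 0.36·0.64) / (-0.06)²
  = (2.487)² · (0.2100 + 0.2304) / 0.0036
  = 6.1852 · 0.4404 / 0.0036
  = 756.65
Round up → n = 757 per group.

n = 757 per group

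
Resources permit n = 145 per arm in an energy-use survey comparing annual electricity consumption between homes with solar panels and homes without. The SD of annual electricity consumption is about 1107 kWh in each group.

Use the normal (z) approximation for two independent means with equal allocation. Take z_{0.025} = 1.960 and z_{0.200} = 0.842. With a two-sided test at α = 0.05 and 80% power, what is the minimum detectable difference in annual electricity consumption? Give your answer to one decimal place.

Minimum detectable difference ≈ 364.3 kWh

δ = (z_{α/2} + z_β) · √((σ₁²+σ₂²)/n)
  = (1.960 + 0.842) · √(2450898/145)
  = 2.802 · √16902.7
  = 2.802 · 130.0106
  = 364.2896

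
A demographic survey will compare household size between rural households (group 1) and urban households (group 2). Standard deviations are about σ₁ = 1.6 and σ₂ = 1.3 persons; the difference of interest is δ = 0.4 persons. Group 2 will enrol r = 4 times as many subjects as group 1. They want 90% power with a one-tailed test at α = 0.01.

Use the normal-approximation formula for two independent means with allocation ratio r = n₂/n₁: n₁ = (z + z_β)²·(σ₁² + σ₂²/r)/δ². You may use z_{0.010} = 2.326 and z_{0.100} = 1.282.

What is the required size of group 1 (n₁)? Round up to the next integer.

n₁ = 243

n₁ = (z_α + z_β)² · (σ₁² + σ₂²/r) / δ²
   = (2.326 + 1.282)² · (1.6² + 1.3²/4) / 0.4²
   = 13.0177 · (2.56 + 0.4225) / 0.16
   = 13.0177 · 2.9825 / 0.16
   = 242.66
Round up → n₁ = 243; n₂ = r·n₁ = 4 × 243 = 972.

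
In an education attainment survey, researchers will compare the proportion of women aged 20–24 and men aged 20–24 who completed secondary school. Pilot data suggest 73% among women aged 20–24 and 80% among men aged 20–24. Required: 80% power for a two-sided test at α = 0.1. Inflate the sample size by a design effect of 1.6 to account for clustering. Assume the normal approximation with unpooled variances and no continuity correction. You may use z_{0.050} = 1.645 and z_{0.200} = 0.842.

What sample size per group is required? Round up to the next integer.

n = (z_{α/2} + z_β)² · [p₁(1−p₁) + p₂(1−p₂)] / (p₁ − p₂)²
  = (1.645 + 0.842)² · (0.73·0.27 + 0.80·0.20) / (-0.07)²
  = (2.487)² · (0.1971 + 0.1600) / 0.0049
  = 6.1852 · 0.3571 / 0.0049
  = 450.76
Design effect: 1.6 × 450.76 = 721.22.
Round up → n = 722 per group.

n = 722 per group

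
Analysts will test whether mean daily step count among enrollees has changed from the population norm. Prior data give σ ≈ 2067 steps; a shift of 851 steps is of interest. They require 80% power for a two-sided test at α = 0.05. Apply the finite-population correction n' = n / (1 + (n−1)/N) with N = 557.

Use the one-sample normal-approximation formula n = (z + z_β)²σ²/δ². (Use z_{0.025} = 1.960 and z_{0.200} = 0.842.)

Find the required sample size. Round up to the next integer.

n = (z_{α/2} + z_β)² · σ² / δ²
  = (1.960 + 0.842)² · 2067² / 851²
  = 7.8512 · 4272489 / 724201
  = 46.32
Finite-population correction (N = 557): 46.32 / (1 + (46.32 − 1)/557) = 42.83.
Round up → n = 43.

n = 43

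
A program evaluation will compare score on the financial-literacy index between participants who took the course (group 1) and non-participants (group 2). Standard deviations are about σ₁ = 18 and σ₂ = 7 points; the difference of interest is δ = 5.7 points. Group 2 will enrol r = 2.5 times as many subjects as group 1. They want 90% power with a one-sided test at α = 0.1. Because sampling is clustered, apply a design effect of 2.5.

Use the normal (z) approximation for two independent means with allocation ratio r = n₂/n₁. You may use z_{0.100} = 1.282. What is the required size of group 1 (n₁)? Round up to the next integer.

n₁ = (z_α + z_β)² · (σ₁² + σ₂²/r) / δ²
   = (1.282 + 1.282)² · (18² + 7²/2.5) / 5.7²
   = 6.5741 · (324 + 19.6) / 32.49
   = 6.5741 · 343.6 / 32.49
   = 69.52
Design effect: 2.5 × 69.52 = 173.81.
Round up → n₁ = 174; n₂ = r·n₁ = 2.5 × 174 = 435.

n₁ = 174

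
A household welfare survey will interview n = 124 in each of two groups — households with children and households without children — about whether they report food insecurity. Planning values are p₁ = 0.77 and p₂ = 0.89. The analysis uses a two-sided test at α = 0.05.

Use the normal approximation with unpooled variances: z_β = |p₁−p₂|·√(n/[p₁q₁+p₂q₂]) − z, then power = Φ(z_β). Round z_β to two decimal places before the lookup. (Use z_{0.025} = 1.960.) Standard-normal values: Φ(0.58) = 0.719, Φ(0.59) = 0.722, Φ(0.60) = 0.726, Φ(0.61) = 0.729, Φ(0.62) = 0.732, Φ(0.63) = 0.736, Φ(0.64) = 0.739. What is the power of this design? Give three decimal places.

z_β = |p₁−p₂|·√(n/[p₁q₁+p₂q₂]) − z_{α/2}
    = 0.12 · √(124/0.2750) − 1.960
    = 0.12 · 21.2346 − 1.960
    = 2.5482 − 1.960 = 0.5882 → 0.59
Power = Φ(0.59) = 0.722.

Power ≈ 0.722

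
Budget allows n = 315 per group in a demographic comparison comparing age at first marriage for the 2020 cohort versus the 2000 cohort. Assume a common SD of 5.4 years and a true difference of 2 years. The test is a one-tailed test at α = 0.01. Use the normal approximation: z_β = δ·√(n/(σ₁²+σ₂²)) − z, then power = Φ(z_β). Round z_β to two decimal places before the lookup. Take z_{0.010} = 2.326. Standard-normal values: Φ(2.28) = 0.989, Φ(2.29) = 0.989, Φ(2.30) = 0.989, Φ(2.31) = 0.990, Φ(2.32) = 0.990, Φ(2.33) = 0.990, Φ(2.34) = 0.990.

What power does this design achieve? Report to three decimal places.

Power ≈ 0.990

z_β = δ·√(n/(σ₁²+σ₂²)) − z_α
    = 2 · √(315/58.32) − 2.326
    = 2 · 2.32406 − 2.326
    = 4.6481 − 2.326 = 2.3221 → 2.32
Power = Φ(2.32) = 0.990.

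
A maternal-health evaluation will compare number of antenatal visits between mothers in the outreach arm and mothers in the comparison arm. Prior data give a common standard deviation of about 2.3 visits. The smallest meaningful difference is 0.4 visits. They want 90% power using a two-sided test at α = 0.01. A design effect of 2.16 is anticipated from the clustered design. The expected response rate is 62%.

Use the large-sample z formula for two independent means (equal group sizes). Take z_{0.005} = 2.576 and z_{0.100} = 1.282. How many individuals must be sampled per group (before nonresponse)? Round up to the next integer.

n = (z_{α/2} + z_β)² · (σ₁² + σ₂²) / δ²
  = (2.576 + 1.282)² · (2·2.3² = 10.58) / 0.4²
  = 14.8842 · 10.58 / 0.16
  = 984.22
Design effect: 2.16 × 984.22 = 2125.91.
Adjust for 62% response: 2125.91 / 0.62 = 3428.88.
Round up → n = 3429 per group.

n = 3429 per group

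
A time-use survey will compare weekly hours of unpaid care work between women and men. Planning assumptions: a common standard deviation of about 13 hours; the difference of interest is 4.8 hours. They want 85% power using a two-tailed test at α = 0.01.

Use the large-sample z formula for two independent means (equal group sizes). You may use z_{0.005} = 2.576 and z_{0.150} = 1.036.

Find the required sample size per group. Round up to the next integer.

n = (z_{α/2} + z_β)² · (σ₁² + σ₂²) / δ²
  = (2.576 + 1.036)² · (2·13² = 338) / 4.8²
  = 13.0465 · 338 / 23.04
  = 191.39
Round up → n = 192 per group.

n = 192 per group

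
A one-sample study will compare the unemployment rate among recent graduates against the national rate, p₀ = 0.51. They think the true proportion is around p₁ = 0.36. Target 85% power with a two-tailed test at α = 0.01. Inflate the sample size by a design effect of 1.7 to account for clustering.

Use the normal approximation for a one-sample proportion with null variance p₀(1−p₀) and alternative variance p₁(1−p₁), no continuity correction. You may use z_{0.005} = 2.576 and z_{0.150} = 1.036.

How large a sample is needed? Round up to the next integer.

n = [z_{α/2}·√(p₀q₀) + z_β·√(p₁q₁)]² / (p₁ − p₀)²
  = [2.576·√(0.51·0.49) + 1.036·√(0.36·0.64)]² / (-0.15)²
  = [2.576·0.4999 + 1.036·0.4800]² / 0.0225
  = [1.7850]² / 0.0225
  = 141.61
Design effect: 1.7 × 141.61 = 240.74.
Round up → n = 241.

n = 241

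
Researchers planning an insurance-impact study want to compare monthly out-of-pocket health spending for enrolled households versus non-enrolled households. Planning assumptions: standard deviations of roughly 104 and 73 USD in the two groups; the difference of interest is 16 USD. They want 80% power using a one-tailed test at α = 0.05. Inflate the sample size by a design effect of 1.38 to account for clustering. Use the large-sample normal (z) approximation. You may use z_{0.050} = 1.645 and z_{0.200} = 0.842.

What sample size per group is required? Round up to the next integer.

n = (z_α + z_β)² · (σ₁² + σ₂²) / δ²
  = (1.645 + 0.842)² · (104² + 73² = 16145) / 16²
  = 6.1852 · 16145 / 256
  = 390.08
Design effect: 1.38 × 390.08 = 538.31.
Round up → n = 539 per group.

n = 539 per group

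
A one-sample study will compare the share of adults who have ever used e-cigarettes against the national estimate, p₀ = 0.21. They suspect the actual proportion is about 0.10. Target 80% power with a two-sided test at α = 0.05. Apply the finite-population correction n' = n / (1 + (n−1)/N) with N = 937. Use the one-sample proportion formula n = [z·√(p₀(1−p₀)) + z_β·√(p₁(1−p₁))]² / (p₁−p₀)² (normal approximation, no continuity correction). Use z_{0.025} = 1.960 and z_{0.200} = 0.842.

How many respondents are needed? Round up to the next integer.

n = 84

n = [z_{α/2}·√(p₀q₀) + z_β·√(p₁q₁)]² / (p₁ − p₀)²
  = [1.960·√(0.21·0.79) + 0.842·√(0.10·0.90)]² / (-0.11)²
  = [1.960·0.4073 + 0.842·0.3000]² / 0.0121
  = [1.0509]² / 0.0121
  = 91.28
Finite-population correction (N = 937): 91.28 / (1 + (91.28 − 1)/937) = 83.25.
Round up → n = 84.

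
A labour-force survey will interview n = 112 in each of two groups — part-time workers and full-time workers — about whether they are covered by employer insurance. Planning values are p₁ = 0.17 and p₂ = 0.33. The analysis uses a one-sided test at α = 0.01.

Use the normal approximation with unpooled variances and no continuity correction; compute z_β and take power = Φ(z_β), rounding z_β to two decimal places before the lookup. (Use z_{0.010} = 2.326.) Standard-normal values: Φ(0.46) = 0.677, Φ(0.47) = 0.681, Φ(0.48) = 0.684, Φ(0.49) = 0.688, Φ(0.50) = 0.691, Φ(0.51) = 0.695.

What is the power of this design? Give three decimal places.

z_β = |p₁−p₂|·√(n/[p₁q₁+p₂q₂]) − z_α
    = 0.16 · √(112/0.3622) − 2.326
    = 0.16 · 17.5847 − 2.326
    = 2.8136 − 2.326 = 0.4876 → 0.49
Power = Φ(0.49) = 0.688.

Power ≈ 0.688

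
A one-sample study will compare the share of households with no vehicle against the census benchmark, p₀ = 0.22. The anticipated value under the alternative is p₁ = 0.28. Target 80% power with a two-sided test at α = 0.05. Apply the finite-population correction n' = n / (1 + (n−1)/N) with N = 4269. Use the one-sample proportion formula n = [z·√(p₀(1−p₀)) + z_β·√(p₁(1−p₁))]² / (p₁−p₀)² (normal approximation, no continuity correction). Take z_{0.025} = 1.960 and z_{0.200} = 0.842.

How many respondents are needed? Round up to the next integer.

n = 361

n = [z_{α/2}·√(p₀q₀) + z_β·√(p₁q₁)]² / (p₁ − p₀)²
  = [1.960·√(0.22·0.78) + 0.842·√(0.28·0.72)]² / (0.06)²
  = [1.960·0.4142 + 0.842·0.4490]² / 0.0036
  = [1.1900]² / 0.0036
  = 393.35
Finite-population correction (N = 4269): 393.35 / (1 + (393.35 − 1)/4269) = 360.24.
Round up → n = 361.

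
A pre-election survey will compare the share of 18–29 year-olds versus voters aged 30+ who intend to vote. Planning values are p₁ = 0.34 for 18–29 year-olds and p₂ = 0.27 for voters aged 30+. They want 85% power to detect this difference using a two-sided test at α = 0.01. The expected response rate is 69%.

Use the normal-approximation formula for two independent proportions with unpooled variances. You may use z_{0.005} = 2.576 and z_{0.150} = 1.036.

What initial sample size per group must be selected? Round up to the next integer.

n = 1627 per group

n = (z_{α/2} + z_β)² · [p₁(1−p₁) + p₂(1−p₂)] / (p₁ − p₂)²
  = (2.576 + 1.036)² · (0.34·0.66 + 0.27·0.73) / (0.07)²
  = (3.612)² · (0.2244 + 0.1971) / 0.0049
  = 13.0465 · 0.4215 / 0.0049
  = 1122.27
Adjust for 69% response: 1122.27 / 0.69 = 1626.48.
Round up → n = 1627 per group.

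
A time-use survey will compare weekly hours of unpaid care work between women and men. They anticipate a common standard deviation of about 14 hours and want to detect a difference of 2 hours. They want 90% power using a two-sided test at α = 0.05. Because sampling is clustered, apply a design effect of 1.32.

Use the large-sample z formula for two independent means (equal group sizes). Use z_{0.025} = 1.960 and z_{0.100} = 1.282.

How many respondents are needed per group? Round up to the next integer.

n = (z_{α/2} + z_β)² · (σ₁² + σ₂²) / δ²
  = (1.960 + 1.282)² · (2·14² = 392) / 2²
  = 10.5106 · 392 / 4
  = 1030.04
Design effect: 1.32 × 1030.04 = 1359.65.
Round up → n = 1360 per group.

n = 1360 per group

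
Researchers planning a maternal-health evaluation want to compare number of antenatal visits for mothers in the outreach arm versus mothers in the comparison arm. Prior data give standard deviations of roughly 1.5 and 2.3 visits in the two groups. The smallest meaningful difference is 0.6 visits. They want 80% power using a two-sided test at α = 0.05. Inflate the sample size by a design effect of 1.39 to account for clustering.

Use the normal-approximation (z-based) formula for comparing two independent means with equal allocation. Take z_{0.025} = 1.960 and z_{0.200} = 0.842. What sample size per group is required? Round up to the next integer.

n = (z_{α/2} + z_β)² · (σ₁² + σ₂²) / δ²
  = (1.960 + 0.842)² · (1.5² + 2.3² = 7.54) / 0.6²
  = 7.8512 · 7.54 / 0.36
  = 164.44
Design effect: 1.39 × 164.44 = 228.57.
Round up → n = 229 per group.

n = 229 per group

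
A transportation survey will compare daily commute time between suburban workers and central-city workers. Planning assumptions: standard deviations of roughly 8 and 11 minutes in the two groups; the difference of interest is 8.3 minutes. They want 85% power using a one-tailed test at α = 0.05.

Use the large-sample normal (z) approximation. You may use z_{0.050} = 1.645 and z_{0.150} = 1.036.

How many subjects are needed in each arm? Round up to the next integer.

n = (z_α + z_β)² · (σ₁² + σ₂²) / δ²
  = (1.645 + 1.036)² · (8² + 11² = 185) / 8.3²
  = 7.1878 · 185 / 68.89
  = 19.30
Round up → n = 20 per group.

n = 20 per group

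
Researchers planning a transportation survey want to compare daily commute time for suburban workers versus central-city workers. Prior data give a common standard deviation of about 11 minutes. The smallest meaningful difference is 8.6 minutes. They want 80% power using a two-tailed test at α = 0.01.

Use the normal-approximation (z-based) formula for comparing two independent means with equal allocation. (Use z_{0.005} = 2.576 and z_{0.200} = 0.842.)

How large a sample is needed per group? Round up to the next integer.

n = (z_{α/2} + z_β)² · (σ₁² + σ₂²) / δ²
  = (2.576 + 0.842)² · (2·11² = 242) / 8.6²
  = 11.6827 · 242 / 73.96
  = 38.23
Round up → n = 39 per group.

n = 39 per group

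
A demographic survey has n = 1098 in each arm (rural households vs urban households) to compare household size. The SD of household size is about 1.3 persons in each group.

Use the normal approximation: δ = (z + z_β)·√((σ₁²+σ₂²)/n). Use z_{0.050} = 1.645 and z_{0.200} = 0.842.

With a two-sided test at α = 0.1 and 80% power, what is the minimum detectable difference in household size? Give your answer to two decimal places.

δ = (z_{α/2} + z_β) · √((σ₁²+σ₂²)/n)
  = (1.645 + 0.842) · √(3.38/1098)
  = 2.487 · √0.00308
  = 2.487 · 0.0555
  = 0.1380

Minimum detectable difference ≈ 0.14 persons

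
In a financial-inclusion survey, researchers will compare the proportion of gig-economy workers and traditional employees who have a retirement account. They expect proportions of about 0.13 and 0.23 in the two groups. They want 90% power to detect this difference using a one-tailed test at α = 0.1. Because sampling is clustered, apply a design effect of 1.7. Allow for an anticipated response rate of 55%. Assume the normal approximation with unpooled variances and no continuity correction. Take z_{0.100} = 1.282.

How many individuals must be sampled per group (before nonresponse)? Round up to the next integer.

n = 590 per group

n = (z_α + z_β)² · [p₁(1−p₁) + p₂(1−p₂)] / (p₁ − p₂)²
  = (1.282 + 1.282)² · (0.13·0.87 + 0.23·0.77) / (-0.10)²
  = (2.564)² · (0.1131 + 0.1771) / 0.0100
  = 6.5741 · 0.2902 / 0.0100
  = 190.78
Design effect: 1.7 × 190.78 = 324.33.
Adjust for 55% response: 324.33 / 0.55 = 589.68.
Round up → n = 590 per group.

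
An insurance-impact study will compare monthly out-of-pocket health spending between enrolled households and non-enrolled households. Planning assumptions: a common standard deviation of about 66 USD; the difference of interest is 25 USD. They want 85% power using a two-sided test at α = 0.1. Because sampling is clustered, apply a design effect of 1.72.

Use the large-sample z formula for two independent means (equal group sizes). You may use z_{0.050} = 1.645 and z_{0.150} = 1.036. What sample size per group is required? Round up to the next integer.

n = (z_{α/2} + z_β)² · (σ₁² + σ₂²) / δ²
  = (1.645 + 1.036)² · (2·66² = 8712) / 25²
  = 7.1878 · 8712 / 625
  = 100.19
Design effect: 1.72 × 100.19 = 172.33.
Round up → n = 173 per group.

n = 173 per group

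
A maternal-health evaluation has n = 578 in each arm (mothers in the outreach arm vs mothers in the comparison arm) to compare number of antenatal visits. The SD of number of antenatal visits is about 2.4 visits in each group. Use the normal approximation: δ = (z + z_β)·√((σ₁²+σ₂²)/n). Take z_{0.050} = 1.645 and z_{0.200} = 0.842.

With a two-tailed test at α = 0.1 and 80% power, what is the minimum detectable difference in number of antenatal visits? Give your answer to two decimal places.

δ = (z_{α/2} + z_β) · √((σ₁²+σ₂²)/n)
  = (1.645 + 0.842) · √(11.52/578)
  = 2.487 · √0.01993
  = 2.487 · 0.1412
  = 0.3511

Minimum detectable difference ≈ 0.35 visits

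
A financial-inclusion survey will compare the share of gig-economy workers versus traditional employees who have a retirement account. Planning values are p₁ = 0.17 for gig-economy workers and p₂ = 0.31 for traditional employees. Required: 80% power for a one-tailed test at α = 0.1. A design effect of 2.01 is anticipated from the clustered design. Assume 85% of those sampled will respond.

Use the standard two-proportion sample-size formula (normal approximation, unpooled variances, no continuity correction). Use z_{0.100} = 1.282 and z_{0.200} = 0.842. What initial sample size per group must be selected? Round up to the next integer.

n = (z_α + z_β)² · [p₁(1−p₁) + p₂(1−p₂)] / (p₁ − p₂)²
  = (1.282 + 0.842)² · (0.17·0.83 + 0.31·0.69) / (-0.14)²
  = (2.124)² · (0.1411 + 0.2139) / 0.0196
  = 4.5114 · 0.3550 / 0.0196
  = 81.71
Design effect: 2.01 × 81.71 = 164.24.
Adjust for 85% response: 164.24 / 0.85 = 193.22.
Round up → n = 194 per group.

n = 194 per group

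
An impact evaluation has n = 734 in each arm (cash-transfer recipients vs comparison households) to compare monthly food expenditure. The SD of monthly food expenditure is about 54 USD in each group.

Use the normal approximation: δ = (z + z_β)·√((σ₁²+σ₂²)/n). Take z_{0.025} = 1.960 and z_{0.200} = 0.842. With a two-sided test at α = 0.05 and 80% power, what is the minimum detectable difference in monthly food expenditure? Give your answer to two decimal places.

δ = (z_{α/2} + z_β) · √((σ₁²+σ₂²)/n)
  = (1.960 + 0.842) · √(5832/734)
  = 2.802 · √7.9455
  = 2.802 · 2.8188
  = 7.8982

Minimum detectable difference ≈ 7.90 USD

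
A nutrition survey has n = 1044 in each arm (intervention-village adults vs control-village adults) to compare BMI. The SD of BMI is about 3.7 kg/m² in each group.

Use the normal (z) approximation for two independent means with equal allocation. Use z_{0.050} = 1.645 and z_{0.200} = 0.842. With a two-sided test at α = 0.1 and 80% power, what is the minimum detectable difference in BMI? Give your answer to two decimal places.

Minimum detectable difference ≈ 0.40 kg/m²

δ = (z_{α/2} + z_β) · √((σ₁²+σ₂²)/n)
  = (1.645 + 0.842) · √(27.38/1044)
  = 2.487 · √0.02623
  = 2.487 · 0.1619
  = 0.4028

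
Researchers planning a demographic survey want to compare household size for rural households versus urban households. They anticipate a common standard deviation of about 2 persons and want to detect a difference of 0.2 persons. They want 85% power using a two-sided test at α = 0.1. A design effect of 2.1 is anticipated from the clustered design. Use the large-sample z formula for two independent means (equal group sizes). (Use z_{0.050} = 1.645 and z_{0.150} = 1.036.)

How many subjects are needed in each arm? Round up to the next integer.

n = (z_{α/2} + z_β)² · (σ₁² + σ₂²) / δ²
  = (1.645 + 1.036)² · (2·2² = 8) / 0.2²
  = 7.1878 · 8 / 0.04
  = 1437.55
Design effect: 2.1 × 1437.55 = 3018.86.
Round up → n = 3019 per group.

n = 3019 per group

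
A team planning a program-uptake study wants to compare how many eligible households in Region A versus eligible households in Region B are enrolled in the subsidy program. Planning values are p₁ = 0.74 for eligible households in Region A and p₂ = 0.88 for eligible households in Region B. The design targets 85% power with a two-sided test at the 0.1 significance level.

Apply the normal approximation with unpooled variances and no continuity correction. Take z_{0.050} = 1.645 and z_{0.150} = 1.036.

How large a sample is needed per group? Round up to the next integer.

n = (z_{α/2} + z_β)² · [p₁(1−p₁) + p₂(1−p₂)] / (p₁ − p₂)²
  = (1.645 + 1.036)² · (0.74·0.26 + 0.88·0.12) / (-0.14)²
  = (2.681)² · (0.1924 + 0.1056) / 0.0196
  = 7.1878 · 0.2980 / 0.0196
  = 109.28
Round up → n = 110 per group.

n = 110 per group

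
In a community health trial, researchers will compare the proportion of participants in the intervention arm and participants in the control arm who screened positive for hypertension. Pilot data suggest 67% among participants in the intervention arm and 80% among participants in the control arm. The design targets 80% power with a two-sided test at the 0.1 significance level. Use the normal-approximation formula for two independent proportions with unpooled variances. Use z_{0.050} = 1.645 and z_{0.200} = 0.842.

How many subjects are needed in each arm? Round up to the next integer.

n = 140 per group

n = (z_{α/2} + z_β)² · [p₁(1−p₁) + p₂(1−p₂)] / (p₁ − p₂)²
  = (1.645 + 0.842)² · (0.67·0.33 + 0.80·0.20) / (-0.13)²
  = (2.487)² · (0.2211 + 0.1600) / 0.0169
  = 6.1852 · 0.3811 / 0.0169
  = 139.48
Round up → n = 140 per group.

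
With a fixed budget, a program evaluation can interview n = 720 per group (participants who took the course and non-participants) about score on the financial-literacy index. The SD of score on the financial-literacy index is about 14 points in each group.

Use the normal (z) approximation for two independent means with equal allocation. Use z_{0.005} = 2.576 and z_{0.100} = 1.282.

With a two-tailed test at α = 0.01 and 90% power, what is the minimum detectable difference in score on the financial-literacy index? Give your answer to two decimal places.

Minimum detectable difference ≈ 2.85 points

δ = (z_{α/2} + z_β) · √((σ₁²+σ₂²)/n)
  = (2.576 + 1.282) · √(392/720)
  = 3.858 · √0.54444
  = 3.858 · 0.7379
  = 2.8467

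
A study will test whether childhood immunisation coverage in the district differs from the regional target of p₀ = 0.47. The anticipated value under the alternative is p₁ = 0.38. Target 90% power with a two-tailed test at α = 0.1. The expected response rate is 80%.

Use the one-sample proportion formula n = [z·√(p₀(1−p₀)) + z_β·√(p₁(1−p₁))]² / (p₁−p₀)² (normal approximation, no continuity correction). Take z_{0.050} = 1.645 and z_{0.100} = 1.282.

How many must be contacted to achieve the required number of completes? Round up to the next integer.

n = 322

n = [z_{α/2}·√(p₀q₀) + z_β·√(p₁q₁)]² / (p₁ − p₀)²
  = [1.645·√(0.47·0.53) + 1.282·√(0.38·0.62)]² / (-0.09)²
  = [1.645·0.4991 + 1.282·0.4854]² / 0.0081
  = [1.4433]² / 0.0081
  = 257.17
Adjust for 80% response: 257.17 / 0.80 = 321.46.
Round up → n = 322.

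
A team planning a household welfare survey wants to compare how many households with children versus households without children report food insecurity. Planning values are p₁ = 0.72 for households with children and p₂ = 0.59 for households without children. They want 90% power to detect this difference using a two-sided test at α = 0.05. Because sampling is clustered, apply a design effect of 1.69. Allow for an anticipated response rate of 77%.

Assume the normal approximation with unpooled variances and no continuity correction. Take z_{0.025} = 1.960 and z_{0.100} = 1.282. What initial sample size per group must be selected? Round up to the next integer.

n = 606 per group

n = (z_{α/2} + z_β)² · [p₁(1−p₁) + p₂(1−p₂)] / (p₁ − p₂)²
  = (1.960 + 1.282)² · (0.72·0.28 + 0.59·0.41) / (0.13)²
  = (3.242)² · (0.2016 + 0.2419) / 0.0169
  = 10.5106 · 0.4435 / 0.0169
  = 275.82
Design effect: 1.69 × 275.82 = 466.14.
Adjust for 77% response: 466.14 / 0.77 = 605.38.
Round up → n = 606 per group.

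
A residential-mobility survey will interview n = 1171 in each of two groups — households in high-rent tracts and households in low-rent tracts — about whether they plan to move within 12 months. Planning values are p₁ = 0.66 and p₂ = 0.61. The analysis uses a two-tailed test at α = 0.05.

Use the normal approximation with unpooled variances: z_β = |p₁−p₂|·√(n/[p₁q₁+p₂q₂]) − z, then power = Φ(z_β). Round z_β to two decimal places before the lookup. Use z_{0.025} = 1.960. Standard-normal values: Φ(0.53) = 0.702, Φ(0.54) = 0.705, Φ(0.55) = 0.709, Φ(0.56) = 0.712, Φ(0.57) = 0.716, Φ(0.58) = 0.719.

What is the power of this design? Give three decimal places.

Power ≈ 0.712

z_β = |p₁−p₂|·√(n/[p₁q₁+p₂q₂]) − z_{α/2}
    = 0.05 · √(1171/0.4623) − 1.960
    = 0.05 · 50.3288 − 1.960
    = 2.5164 − 1.960 = 0.5564 → 0.56
Power = Φ(0.56) = 0.712.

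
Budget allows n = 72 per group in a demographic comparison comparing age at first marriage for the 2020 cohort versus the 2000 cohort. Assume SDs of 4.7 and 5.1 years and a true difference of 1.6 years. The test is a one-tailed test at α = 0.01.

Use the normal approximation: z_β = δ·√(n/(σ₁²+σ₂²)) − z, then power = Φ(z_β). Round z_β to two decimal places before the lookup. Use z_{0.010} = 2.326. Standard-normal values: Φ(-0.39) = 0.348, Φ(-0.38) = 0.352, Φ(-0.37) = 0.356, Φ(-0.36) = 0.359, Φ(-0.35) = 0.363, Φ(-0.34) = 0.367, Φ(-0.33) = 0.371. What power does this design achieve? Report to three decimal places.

z_β = δ·√(n/(σ₁²+σ₂²)) − z_α
    = 1.6 · √(72/48.1) − 2.326
    = 1.6 · 1.22347 − 2.326
    = 1.9576 − 2.326 = -0.3684 → -0.37
Power = Φ(-0.37) = 0.356.

Power ≈ 0.356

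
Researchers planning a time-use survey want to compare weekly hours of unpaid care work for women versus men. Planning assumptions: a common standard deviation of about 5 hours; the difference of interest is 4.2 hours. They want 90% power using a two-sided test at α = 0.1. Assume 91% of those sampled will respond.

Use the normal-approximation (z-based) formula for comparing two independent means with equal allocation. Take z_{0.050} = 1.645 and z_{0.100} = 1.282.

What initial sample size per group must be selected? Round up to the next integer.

n = 27 per group

n = (z_{α/2} + z_β)² · (σ₁² + σ₂²) / δ²
  = (1.645 + 1.282)² · (2·5² = 50) / 4.2²
  = 8.5673 · 50 / 17.64
  = 24.28
Adjust for 91% response: 24.28 / 0.91 = 26.69.
Round up → n = 27 per group.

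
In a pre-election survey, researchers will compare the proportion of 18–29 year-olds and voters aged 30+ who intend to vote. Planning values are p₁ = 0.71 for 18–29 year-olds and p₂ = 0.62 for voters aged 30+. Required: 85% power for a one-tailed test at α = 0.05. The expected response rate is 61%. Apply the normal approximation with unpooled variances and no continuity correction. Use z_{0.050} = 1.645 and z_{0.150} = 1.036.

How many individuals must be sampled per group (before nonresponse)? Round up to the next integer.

n = (z_α + z_β)² · [p₁(1−p₁) + p₂(1−p₂)] / (p₁ − p₂)²
  = (1.645 + 1.036)² · (0.71·0.29 + 0.62·0.38) / (0.09)²
  = (2.681)² · (0.2059 + 0.2356) / 0.0081
  = 7.1878 · 0.4415 / 0.0081
  = 391.78
Adjust for 61% response: 391.78 / 0.61 = 642.26.
Round up → n = 643 per group.

n = 643 per group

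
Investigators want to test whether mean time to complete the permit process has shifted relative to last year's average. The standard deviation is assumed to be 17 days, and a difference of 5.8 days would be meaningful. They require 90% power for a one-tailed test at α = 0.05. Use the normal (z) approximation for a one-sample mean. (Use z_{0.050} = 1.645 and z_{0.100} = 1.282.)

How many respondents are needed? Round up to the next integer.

n = 74

n = (z_α + z_β)² · σ² / δ²
  = (1.645 + 1.282)² · 17² / 5.8²
  = 8.5673 · 289 / 33.64
  = 73.60
Round up → n = 74.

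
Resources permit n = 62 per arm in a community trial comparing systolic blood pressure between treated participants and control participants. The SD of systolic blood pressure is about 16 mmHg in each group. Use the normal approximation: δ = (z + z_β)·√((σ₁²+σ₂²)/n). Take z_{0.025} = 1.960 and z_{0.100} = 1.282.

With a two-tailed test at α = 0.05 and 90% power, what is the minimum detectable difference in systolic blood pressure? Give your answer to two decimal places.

δ = (z_{α/2} + z_β) · √((σ₁²+σ₂²)/n)
  = (1.960 + 1.282) · √(512/62)
  = 3.242 · √8.2581
  = 3.242 · 2.8737
  = 9.3165

Minimum detectable difference ≈ 9.32 mmHg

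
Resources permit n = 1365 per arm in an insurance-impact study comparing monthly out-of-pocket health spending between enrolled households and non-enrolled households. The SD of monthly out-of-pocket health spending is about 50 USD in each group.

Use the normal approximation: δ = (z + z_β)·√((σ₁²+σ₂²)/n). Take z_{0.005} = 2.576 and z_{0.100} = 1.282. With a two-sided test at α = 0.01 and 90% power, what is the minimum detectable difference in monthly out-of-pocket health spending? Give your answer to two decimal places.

Minimum detectable difference ≈ 7.38 USD

δ = (z_{α/2} + z_β) · √((σ₁²+σ₂²)/n)
  = (2.576 + 1.282) · √(5000/1365)
  = 3.858 · √3.663
  = 3.858 · 1.9139
  = 7.3838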